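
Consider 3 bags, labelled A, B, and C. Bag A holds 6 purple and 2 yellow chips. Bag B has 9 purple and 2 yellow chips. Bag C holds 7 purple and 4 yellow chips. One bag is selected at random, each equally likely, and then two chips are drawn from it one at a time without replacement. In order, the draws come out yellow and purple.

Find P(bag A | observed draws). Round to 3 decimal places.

Compute the likelihood of the observed sequence for each case: P(data | bag A) = (2/8)(6/7) = 0.21429; P(data | bag B) = (2/11)(9/10) = 0.16364; P(data | bag C) = (4/11)(7/10) = 0.25455.
Weighting by the prior gives 1/3 · 0.21429 = 0.071429, 1/3 · 0.16364 = 0.054545, 1/3 · 0.25455 = 0.084848; these sum to 0.21082.
So P(bag A | data) = (0.071429) / (0.21082) = 0.33881.

0.339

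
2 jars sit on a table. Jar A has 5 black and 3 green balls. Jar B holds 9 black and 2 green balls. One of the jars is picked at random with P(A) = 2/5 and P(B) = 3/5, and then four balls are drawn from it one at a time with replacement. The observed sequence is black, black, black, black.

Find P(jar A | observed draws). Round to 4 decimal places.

0.1850

The likelihood of the observed sequence under each hypothesis: P(data | jar A) = (5/8)(5/8)(5/8)(5/8) = 0.15259; P(data | jar B) = (9/11)(9/11)(9/11)(9/11) = 0.44813.
The prior-weighted likelihoods are 2/5 · 0.15259 = 0.061035, 3/5 · 0.44813 = 0.26888; with total 0.32991.
By Bayes' rule, P(jar A | data) = (0.061035) / (0.32991) = 0.18501.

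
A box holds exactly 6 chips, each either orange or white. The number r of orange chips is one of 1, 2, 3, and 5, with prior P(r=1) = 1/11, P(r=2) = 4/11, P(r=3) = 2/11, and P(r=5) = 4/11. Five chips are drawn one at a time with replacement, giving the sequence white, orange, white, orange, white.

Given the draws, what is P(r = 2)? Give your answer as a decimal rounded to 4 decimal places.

0.5902

Under each hypothesis, the probability of the observed sequence is: P(data | r = 1) = (5/6)(1/6)(5/6)(1/6)(5/6) = 0.016075; P(data | r = 2) = (4/6)(2/6)(4/6)(2/6)(4/6) = 0.032922; P(data | r = 3) = (3/6)(3/6)(3/6)(3/6)(3/6) = 0.03125; P(data | r = 5) = (1/6)(5/6)(1/6)(5/6)(1/6) = 0.003215.
Multiplying each by its prior: 1/11 · 0.016075 = 0.0014614, 4/11 · 0.032922 = 0.011972, 2/11 · 0.03125 = 0.0056818, 4/11 · 0.003215 = 0.0011691; with total 0.020284.
Hence P(r = 2 | data) = (0.011972) / (0.020284) = 0.5902.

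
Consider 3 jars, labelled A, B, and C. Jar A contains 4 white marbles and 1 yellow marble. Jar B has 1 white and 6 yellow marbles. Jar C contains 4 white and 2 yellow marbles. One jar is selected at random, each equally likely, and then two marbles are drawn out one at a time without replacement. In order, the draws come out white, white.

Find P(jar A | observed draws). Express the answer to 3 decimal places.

Compute the likelihood of the observed sequence for each case: P(data | jar A) = (4/5)(3/4) = 3/5; P(data | jar B) = (1/7)(0/6) = 0; P(data | jar C) = (4/6)(3/5) = 2/5.
The prior-weighted likelihoods are 1/3 · 3/5 = 1/5, 1/3 · 0 = 0, 1/3 · 2/5 = 2/15; summing to 1/3.
By Bayes' rule, P(jar A | data) = (1/5) / (1/3) = 3/5.

0.600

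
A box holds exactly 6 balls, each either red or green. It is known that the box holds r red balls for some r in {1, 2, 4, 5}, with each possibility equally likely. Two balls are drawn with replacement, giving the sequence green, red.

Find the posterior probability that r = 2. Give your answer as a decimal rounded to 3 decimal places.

The likelihood of the observed sequence under each hypothesis: P(data | r = 1) = (5/6)(1/6) = 5/36; P(data | r = 2) = (4/6)(2/6) = 2/9; P(data | r = 4) = (2/6)(4/6) = 2/9; P(data | r = 5) = (1/6)(5/6) = 5/36.
Weighting by the prior gives 1/4 · 5/36 = 5/144, 1/4 · 2/9 = 1/18, 1/4 · 2/9 = 1/18, 1/4 · 5/36 = 5/144; with total 13/72.
Therefore the posterior P(r = 2 | data) = (1/18) / (13/72) = 4/13.

0.308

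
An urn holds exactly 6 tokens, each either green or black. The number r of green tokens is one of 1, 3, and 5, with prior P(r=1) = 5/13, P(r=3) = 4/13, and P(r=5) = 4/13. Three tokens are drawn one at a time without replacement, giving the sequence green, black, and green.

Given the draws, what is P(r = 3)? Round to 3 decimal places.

0.474

The likelihood of the observed sequence under each hypothesis: P(data | r = 1) = (1/6)(5/5)(0/4) = 0; P(data | r = 3) = (3/6)(3/5)(2/4) = 3/20; P(data | r = 5) = (5/6)(1/5)(4/4) = 1/6.
Multiplying each by its prior: 5/13 · 0 = 0, 4/13 · 3/20 = 3/65, 4/13 · 1/6 = 2/39; with total 19/195.
Hence P(r = 3 | data) = (3/65) / (19/195) = 9/19.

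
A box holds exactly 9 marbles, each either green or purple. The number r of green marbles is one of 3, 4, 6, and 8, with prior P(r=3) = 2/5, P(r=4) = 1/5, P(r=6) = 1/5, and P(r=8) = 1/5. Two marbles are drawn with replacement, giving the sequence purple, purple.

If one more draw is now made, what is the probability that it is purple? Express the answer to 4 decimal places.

0.6075

Under each hypothesis, the probability of the observed sequence is: P(data | r = 3) = (6/9)(6/9) = 4/9; P(data | r = 4) = (5/9)(5/9) = 25/81; P(data | r = 6) = (3/9)(3/9) = 1/9; P(data | r = 8) = (1/9)(1/9) = 1/81.
Multiplying each by its prior: 2/5 · 4/9 = 8/45, 1/5 · 25/81 = 5/81, 1/5 · 1/9 = 1/45, 1/5 · 1/81 = 1/405; these sum to 107/405.
Dividing through by the total gives posterior P(r = 3 | data) = 72/107, P(r = 4 | data) = 25/107, P(r = 6 | data) = 9/107, P(r = 8 | data) = 1/107.
The predictive probability is P(purple next | data) = (2/3)(72/107) + (5/9)(25/107) + (1/3)(9/107) + (1/9)(1/107) = 65/107.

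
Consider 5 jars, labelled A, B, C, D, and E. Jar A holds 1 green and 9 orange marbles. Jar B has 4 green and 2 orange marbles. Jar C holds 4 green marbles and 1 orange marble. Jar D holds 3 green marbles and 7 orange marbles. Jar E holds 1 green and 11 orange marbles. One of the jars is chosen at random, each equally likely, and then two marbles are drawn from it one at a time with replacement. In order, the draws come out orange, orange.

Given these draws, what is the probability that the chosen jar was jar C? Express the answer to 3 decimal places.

Under each hypothesis, the probability of the observed sequence is: P(data | jar A) = (9/10)(9/10) = 0.81; P(data | jar B) = (2/6)(2/6) = 0.11111; P(data | jar C) = (1/5)(1/5) = 0.04; P(data | jar D) = (7/10)(7/10) = 0.49; P(data | jar E) = (11/12)(11/12) = 0.84028.
Weighting by the prior gives 1/5 · 0.81 = 0.162, 1/5 · 0.11111 = 0.022222, 1/5 · 0.04 = 0.008, 1/5 · 0.49 = 0.098, 1/5 · 0.84028 = 0.16806; with total 0.45828.
So P(jar C | data) = (0.008) / (0.45828) = 0.017457.

0.017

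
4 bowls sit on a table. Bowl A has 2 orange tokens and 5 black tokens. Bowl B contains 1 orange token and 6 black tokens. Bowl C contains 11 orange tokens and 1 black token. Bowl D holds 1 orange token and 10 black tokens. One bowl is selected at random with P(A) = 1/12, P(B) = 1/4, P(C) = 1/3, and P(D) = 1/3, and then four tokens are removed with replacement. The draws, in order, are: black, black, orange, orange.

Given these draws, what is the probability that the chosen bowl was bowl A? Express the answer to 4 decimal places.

Under each hypothesis, the probability of the observed sequence is: P(data | bowl A) = (5/7)(5/7)(2/7)(2/7) = 0.041649; P(data | bowl B) = (6/7)(6/7)(1/7)(1/7) = 0.014994; P(data | bowl C) = (1/12)(1/12)(11/12)(11/12) = 0.0058353; P(data | bowl D) = (10/11)(10/11)(1/11)(1/11) = 0.0068301.
The prior-weighted likelihoods are 1/12 · 0.041649 = 0.0034708, 1/4 · 0.014994 = 0.0037484, 1/3 · 0.0058353 = 0.0019451, 1/3 · 0.0068301 = 0.0022767; with total 0.011441.
Therefore the posterior P(bowl A | data) = (0.0034708) / (0.011441) = 0.30336.

0.3034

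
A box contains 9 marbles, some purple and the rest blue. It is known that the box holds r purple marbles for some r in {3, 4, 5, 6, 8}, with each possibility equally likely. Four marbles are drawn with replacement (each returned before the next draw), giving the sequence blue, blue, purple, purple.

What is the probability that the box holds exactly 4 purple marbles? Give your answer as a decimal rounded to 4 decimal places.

Compute the likelihood of the observed sequence for each case: P(data | r = 3) = (6/9)(6/9)(3/9)(3/9) = 0.049383; P(data | r = 4) = (5/9)(5/9)(4/9)(4/9) = 0.060966; P(data | r = 5) = (4/9)(4/9)(5/9)(5/9) = 0.060966; P(data | r = 6) = (3/9)(3/9)(6/9)(6/9) = 0.049383; P(data | r = 8) = (1/9)(1/9)(8/9)(8/9) = 0.0097546.
Multiplying each by its prior: 1/5 · 0.049383 = 0.0098765, 1/5 · 0.060966 = 0.012193, 1/5 · 0.060966 = 0.012193, 1/5 · 0.049383 = 0.0098765, 1/5 · 0.0097546 = 0.0019509; summing to 0.046091.
So P(r = 4 | data) = (0.012193) / (0.046091) = 0.26455.

0.2646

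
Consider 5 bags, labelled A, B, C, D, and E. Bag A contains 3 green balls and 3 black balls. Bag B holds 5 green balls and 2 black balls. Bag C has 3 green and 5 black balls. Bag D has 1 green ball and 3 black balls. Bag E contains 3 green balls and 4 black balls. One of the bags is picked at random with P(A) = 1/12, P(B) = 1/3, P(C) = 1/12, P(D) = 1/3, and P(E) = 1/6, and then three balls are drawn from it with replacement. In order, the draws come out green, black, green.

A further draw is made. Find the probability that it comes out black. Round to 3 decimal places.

0.456

Under each hypothesis, the probability of the observed sequence is: P(data | bag A) = (3/6)(3/6)(3/6) = 0.125; P(data | bag B) = (5/7)(2/7)(5/7) = 0.14577; P(data | bag C) = (3/8)(5/8)(3/8) = 0.087891; P(data | bag D) = (1/4)(3/4)(1/4) = 0.046875; P(data | bag E) = (3/7)(4/7)(3/7) = 0.10496.
The prior-weighted likelihoods are 1/12 · 0.125 = 0.010417, 1/3 · 0.14577 = 0.048591, 1/12 · 0.087891 = 0.0073242, 1/3 · 0.046875 = 0.015625, 1/6 · 0.10496 = 0.017493; these sum to 0.099449.
The posterior is then P(bag A | data) = 0.10474, P(bag B | data) = 0.4886, P(bag C | data) = 0.073648, P(bag D | data) = 0.15711, P(bag E | data) = 0.1759.
Averaging over the posterior, P(black next | data) = (1/2)(0.10474) + (2/7)(0.4886) + (5/8)(0.073648) + (3/4)(0.15711) + (4/7)(0.1759) = 0.45635.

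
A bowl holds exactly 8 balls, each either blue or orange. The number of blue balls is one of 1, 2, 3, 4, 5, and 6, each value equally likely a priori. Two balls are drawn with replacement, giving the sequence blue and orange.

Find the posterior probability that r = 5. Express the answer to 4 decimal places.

0.1948

Under each hypothesis, the probability of the observed sequence is: P(data | r = 1) = (1/8)(7/8) = 7/64; P(data | r = 2) = (2/8)(6/8) = 3/16; P(data | r = 3) = (3/8)(5/8) = 15/64; P(data | r = 4) = (4/8)(4/8) = 1/4; P(data | r = 5) = (5/8)(3/8) = 15/64; P(data | r = 6) = (6/8)(2/8) = 3/16.
Weighting by the prior gives 1/6 · 7/64 = 7/384, 1/6 · 3/16 = 1/32, 1/6 · 15/64 = 5/128, 1/6 · 1/4 = 1/24, 1/6 · 15/64 = 5/128, 1/6 · 3/16 = 1/32; summing to 77/384.
By Bayes' rule, P(r = 5 | data) = (5/128) / (77/384) = 15/77.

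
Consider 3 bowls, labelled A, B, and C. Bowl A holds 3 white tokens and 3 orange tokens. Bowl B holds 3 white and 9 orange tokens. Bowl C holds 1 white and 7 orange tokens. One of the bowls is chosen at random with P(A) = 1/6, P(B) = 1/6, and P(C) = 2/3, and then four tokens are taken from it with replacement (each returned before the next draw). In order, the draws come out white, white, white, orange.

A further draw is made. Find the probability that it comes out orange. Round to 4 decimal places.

0.5678

Compute the likelihood of the observed sequence for each case: P(data | bowl A) = (3/6)(3/6)(3/6)(3/6) = 0.0625; P(data | bowl B) = (3/12)(3/12)(3/12)(9/12) = 0.011719; P(data | bowl C) = (1/8)(1/8)(1/8)(7/8) = 0.001709.
The prior-weighted likelihoods are 1/6 · 0.0625 = 0.010417, 1/6 · 0.011719 = 0.0019531, 2/3 · 0.001709 = 0.0011393; summing to 0.013509.
The posterior is then P(bowl A | data) = 0.77108, P(bowl B | data) = 0.14458, P(bowl C | data) = 0.084337.
The predictive probability is P(orange next | data) = (1/2)(0.77108) + (3/4)(0.14458) + (7/8)(0.084337) = 0.56777.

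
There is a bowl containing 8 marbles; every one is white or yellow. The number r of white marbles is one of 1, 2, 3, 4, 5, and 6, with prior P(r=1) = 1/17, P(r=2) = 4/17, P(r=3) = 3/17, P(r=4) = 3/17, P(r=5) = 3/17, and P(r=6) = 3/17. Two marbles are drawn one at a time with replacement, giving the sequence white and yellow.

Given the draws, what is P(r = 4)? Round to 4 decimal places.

0.2096

For each hypothesis, P(data | H) works out to: P(data | r = 1) = (1/8)(7/8) = 0.10938; P(data | r = 2) = (2/8)(6/8) = 0.1875; P(data | r = 3) = (3/8)(5/8) = 0.23438; P(data | r = 4) = (4/8)(4/8) = 0.25; P(data | r = 5) = (5/8)(3/8) = 0.23438; P(data | r = 6) = (6/8)(2/8) = 0.1875.
The prior-weighted likelihoods are 1/17 · 0.10938 = 0.0064338, 4/17 · 0.1875 = 0.044118, 3/17 · 0.23438 = 0.04136, 3/17 · 0.25 = 0.044118, 3/17 · 0.23438 = 0.04136, 3/17 · 0.1875 = 0.033088; with total 0.21048.
So P(r = 4 | data) = (0.044118) / (0.21048) = 0.20961.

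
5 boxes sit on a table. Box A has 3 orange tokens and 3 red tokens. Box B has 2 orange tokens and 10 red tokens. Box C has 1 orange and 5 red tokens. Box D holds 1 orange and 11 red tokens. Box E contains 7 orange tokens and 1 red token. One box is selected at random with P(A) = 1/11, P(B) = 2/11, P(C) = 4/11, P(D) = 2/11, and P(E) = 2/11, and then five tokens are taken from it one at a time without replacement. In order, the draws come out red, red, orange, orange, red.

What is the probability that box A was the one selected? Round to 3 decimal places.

Compute the likelihood of the observed sequence for each case: P(data | box A) = (3/6)(2/5)(3/4)(2/3)(1/2) = 0.05; P(data | box B) = (10/12)(9/11)(2/10)(1/9)(8/8) = 0.015152; P(data | box C) = (5/6)(4/5)(1/4)(0/3) = 0; P(data | box D) = (11/12)(10/11)(1/10)(0/9) = 0; P(data | box E) = (1/8)(0/7) = 0.
The prior-weighted likelihoods are 1/11 · 0.05 = 0.0045455, 2/11 · 0.015152 = 0.0027548, 4/11 · 0 = 0, 2/11 · 0 = 0, 2/11 · 0 = 0; these sum to 0.0073003.
By Bayes' rule, P(box A | data) = (0.0045455) / (0.0073003) = 0.62264.

0.623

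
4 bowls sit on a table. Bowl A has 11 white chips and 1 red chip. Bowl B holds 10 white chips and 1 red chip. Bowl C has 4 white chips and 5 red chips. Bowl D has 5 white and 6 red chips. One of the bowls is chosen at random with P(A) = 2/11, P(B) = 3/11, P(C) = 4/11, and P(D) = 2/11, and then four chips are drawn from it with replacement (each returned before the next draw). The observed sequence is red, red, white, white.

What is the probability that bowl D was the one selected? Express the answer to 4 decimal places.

For each hypothesis, P(data | H) works out to: P(data | bowl A) = (1/12)(1/12)(11/12)(11/12) = 0.0058353; P(data | bowl B) = (1/11)(1/11)(10/11)(10/11) = 0.0068301; P(data | bowl C) = (5/9)(5/9)(4/9)(4/9) = 0.060966; P(data | bowl D) = (6/11)(6/11)(5/11)(5/11) = 0.061471.
Weighting by the prior gives 2/11 · 0.0058353 = 0.001061, 3/11 · 0.0068301 = 0.0018628, 4/11 · 0.060966 = 0.02217, 2/11 · 0.061471 = 0.011177; these sum to 0.03627.
By Bayes' rule, P(bowl D | data) = (0.011177) / (0.03627) = 0.30815.

0.3082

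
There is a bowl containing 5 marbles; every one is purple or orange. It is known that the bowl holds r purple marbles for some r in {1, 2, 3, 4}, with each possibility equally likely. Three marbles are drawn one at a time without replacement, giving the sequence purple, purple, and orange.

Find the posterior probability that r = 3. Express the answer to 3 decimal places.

0.400

Compute the likelihood of the observed sequence for each case: P(data | r = 1) = (1/5)(0/4) = 0; P(data | r = 2) = (2/5)(1/4)(3/3) = 1/10; P(data | r = 3) = (3/5)(2/4)(2/3) = 1/5; P(data | r = 4) = (4/5)(3/4)(1/3) = 1/5.
Weighting by the prior gives 1/4 · 0 = 0, 1/4 · 1/10 = 1/40, 1/4 · 1/5 = 1/20, 1/4 · 1/5 = 1/20; these sum to 1/8.
Therefore the posterior P(r = 3 | data) = (1/20) / (1/8) = 2/5.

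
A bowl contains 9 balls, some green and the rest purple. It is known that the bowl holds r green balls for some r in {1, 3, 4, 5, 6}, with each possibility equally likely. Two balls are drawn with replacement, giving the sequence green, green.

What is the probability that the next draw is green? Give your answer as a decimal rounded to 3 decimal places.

0.553

Under each hypothesis, the probability of the observed sequence is: P(data | r = 1) = (1/9)(1/9) = 1/81; P(data | r = 3) = (3/9)(3/9) = 1/9; P(data | r = 4) = (4/9)(4/9) = 16/81; P(data | r = 5) = (5/9)(5/9) = 25/81; P(data | r = 6) = (6/9)(6/9) = 4/9.
Multiplying each by its prior: 1/5 · 1/81 = 1/405, 1/5 · 1/9 = 1/45, 1/5 · 16/81 = 16/405, 1/5 · 25/81 = 5/81, 1/5 · 4/9 = 4/45; summing to 29/135.
The posterior is then P(r = 1 | data) = 1/87, P(r = 3 | data) = 3/29, P(r = 4 | data) = 16/87, P(r = 5 | data) = 25/87, P(r = 6 | data) = 12/29.
Averaging over the posterior, P(green next | data) = (1/9)(1/87) + (1/3)(3/29) + (4/9)(16/87) + (5/9)(25/87) + (2/3)(12/29) = 433/783.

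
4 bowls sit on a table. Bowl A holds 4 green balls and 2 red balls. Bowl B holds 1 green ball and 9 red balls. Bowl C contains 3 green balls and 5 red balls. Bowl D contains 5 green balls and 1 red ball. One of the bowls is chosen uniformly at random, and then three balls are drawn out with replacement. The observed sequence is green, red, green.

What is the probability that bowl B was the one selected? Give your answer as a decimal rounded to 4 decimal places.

0.0249

Under each hypothesis, the probability of the observed sequence is: P(data | bowl A) = (4/6)(2/6)(4/6) = 0.14815; P(data | bowl B) = (1/10)(9/10)(1/10) = 0.009; P(data | bowl C) = (3/8)(5/8)(3/8) = 0.087891; P(data | bowl D) = (5/6)(1/6)(5/6) = 0.11574.
Multiplying each by its prior: 1/4 · 0.14815 = 0.037037, 1/4 · 0.009 = 0.00225, 1/4 · 0.087891 = 0.021973, 1/4 · 0.11574 = 0.028935; summing to 0.090195.
By Bayes' rule, P(bowl B | data) = (0.00225) / (0.090195) = 0.024946.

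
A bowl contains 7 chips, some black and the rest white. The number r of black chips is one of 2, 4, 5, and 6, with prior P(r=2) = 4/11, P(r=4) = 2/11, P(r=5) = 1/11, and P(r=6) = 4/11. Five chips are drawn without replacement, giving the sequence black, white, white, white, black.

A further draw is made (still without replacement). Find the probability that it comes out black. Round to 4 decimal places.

The likelihood of the observed sequence under each hypothesis: P(data | r = 2) = (2/7)(5/6)(4/5)(3/4)(1/3) = 0.047619; P(data | r = 4) = (4/7)(3/6)(2/5)(1/4)(3/3) = 0.028571; P(data | r = 5) = (5/7)(2/6)(1/5)(0/4) = 0; P(data | r = 6) = (6/7)(1/6)(0/5) = 0.
Weighting by the prior gives 4/11 · 0.047619 = 0.017316, 2/11 · 0.028571 = 0.0051948, 1/11 · 0 = 0, 4/11 · 0 = 0; summing to 0.022511.
Dividing through by the total gives posterior P(r = 2 | data) = 0.76923, P(r = 4 | data) = 0.23077, P(r = 5 | data) = 0, P(r = 6 | data) = 0.
Averaging over the posterior, P(black next | data) = (0)(0.76923) + (1)(0.23077) = 0.23077.

0.2308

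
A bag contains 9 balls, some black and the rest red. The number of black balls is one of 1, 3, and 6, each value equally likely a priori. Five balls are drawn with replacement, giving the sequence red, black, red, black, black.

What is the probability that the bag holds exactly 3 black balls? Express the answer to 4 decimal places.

0.3262

Under each hypothesis, the probability of the observed sequence is: P(data | r = 1) = (8/9)(1/9)(8/9)(1/9)(1/9) = 0.0010838; P(data | r = 3) = (6/9)(3/9)(6/9)(3/9)(3/9) = 0.016461; P(data | r = 6) = (3/9)(6/9)(3/9)(6/9)(6/9) = 0.032922.
The prior-weighted likelihoods are 1/3 · 0.0010838 = 0.00036128, 1/3 · 0.016461 = 0.005487, 1/3 · 0.032922 = 0.010974; with total 0.016822.
So P(r = 3 | data) = (0.005487) / (0.016822) = 0.32617.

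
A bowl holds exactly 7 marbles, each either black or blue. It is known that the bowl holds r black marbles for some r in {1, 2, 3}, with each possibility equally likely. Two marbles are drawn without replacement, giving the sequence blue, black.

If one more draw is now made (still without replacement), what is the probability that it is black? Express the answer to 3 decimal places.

0.243

Compute the likelihood of the observed sequence for each case: P(data | r = 1) = (6/7)(1/6) = 1/7; P(data | r = 2) = (5/7)(2/6) = 5/21; P(data | r = 3) = (4/7)(3/6) = 2/7.
Multiplying each by its prior: 1/3 · 1/7 = 1/21, 1/3 · 5/21 = 5/63, 1/3 · 2/7 = 2/21; with total 2/9.
The posterior is then P(r = 1 | data) = 3/14, P(r = 2 | data) = 5/14, P(r = 3 | data) = 3/7.
The predictive probability is P(black next | data) = (0)(3/14) + (1/5)(5/14) + (2/5)(3/7) = 17/70.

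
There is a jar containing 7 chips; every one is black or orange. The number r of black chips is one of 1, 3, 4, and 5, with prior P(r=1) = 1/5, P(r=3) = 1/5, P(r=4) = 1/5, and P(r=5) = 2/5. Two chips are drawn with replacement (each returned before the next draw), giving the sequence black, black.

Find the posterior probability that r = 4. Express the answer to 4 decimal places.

Under each hypothesis, the probability of the observed sequence is: P(data | r = 1) = (1/7)(1/7) = 1/49; P(data | r = 3) = (3/7)(3/7) = 9/49; P(data | r = 4) = (4/7)(4/7) = 16/49; P(data | r = 5) = (5/7)(5/7) = 25/49.
Weighting by the prior gives 1/5 · 1/49 = 1/245, 1/5 · 9/49 = 9/245, 1/5 · 16/49 = 16/245, 2/5 · 25/49 = 10/49; summing to 76/245.
Hence P(r = 4 | data) = (16/245) / (76/245) = 4/19.

0.2105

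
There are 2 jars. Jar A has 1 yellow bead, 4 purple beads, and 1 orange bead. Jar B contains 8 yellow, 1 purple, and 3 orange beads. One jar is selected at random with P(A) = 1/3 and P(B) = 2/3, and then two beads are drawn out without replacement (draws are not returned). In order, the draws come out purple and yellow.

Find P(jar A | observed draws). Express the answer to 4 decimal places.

0.5238

Compute the likelihood of the observed sequence for each case: P(data | jar A) = (4/6)(1/5) = 2/15; P(data | jar B) = (1/12)(8/11) = 2/33.
Multiplying each by its prior: 1/3 · 2/15 = 2/45, 2/3 · 2/33 = 4/99; with total 14/165.
So P(jar A | data) = (2/45) / (14/165) = 11/21.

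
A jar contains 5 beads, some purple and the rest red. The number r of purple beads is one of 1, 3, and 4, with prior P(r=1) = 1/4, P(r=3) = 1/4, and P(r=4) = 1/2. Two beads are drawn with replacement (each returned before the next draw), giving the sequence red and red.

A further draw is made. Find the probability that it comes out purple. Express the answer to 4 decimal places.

For each hypothesis, P(data | H) works out to: P(data | r = 1) = (4/5)(4/5) = 16/25; P(data | r = 3) = (2/5)(2/5) = 4/25; P(data | r = 4) = (1/5)(1/5) = 1/25.
Weighting by the prior gives 1/4 · 16/25 = 4/25, 1/4 · 4/25 = 1/25, 1/2 · 1/25 = 1/50; these sum to 11/50.
The posterior is then P(r = 1 | data) = 8/11, P(r = 3 | data) = 2/11, P(r = 4 | data) = 1/11.
So P(purple next | data) = Σ P(purple next | H) P(H | data) = (1/5)(8/11) + (3/5)(2/11) + (4/5)(1/11) = 18/55.

0.3273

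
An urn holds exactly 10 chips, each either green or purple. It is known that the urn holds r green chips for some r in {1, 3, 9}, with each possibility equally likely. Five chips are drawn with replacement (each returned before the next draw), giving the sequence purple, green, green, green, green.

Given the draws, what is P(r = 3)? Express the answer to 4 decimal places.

For each hypothesis, P(data | H) works out to: P(data | r = 1) = (9/10)(1/10)(1/10)(1/10)(1/10) = 9e-05; P(data | r = 3) = (7/10)(3/10)(3/10)(3/10)(3/10) = 0.00567; P(data | r = 9) = (1/10)(9/10)(9/10)(9/10)(9/10) = 0.06561.
The prior-weighted likelihoods are 1/3 · 9e-05 = 3e-05, 1/3 · 0.00567 = 0.00189, 1/3 · 0.06561 = 0.02187; summing to 0.02379.
Hence P(r = 3 | data) = (0.00189) / (0.02379) = 0.079445.

0.0794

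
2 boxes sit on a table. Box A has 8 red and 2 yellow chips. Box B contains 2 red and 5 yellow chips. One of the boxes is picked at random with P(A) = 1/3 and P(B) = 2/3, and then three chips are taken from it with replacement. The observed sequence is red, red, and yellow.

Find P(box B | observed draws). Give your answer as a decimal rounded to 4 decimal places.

0.4767

Compute the likelihood of the observed sequence for each case: P(data | box A) = (8/10)(8/10)(2/10) = 0.128; P(data | box B) = (2/7)(2/7)(5/7) = 0.058309.
Multiplying each by its prior: 1/3 · 0.128 = 0.042667, 2/3 · 0.058309 = 0.038873; summing to 0.081539.
By Bayes' rule, P(box B | data) = (0.038873) / (0.081539) = 0.47674.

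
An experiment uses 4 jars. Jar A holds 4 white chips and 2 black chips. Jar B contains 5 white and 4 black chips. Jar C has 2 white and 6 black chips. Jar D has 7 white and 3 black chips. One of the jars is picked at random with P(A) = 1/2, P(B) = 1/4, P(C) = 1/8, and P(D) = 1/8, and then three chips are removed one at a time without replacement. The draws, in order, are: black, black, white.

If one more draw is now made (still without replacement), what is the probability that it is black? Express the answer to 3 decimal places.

The likelihood of the observed sequence under each hypothesis: P(data | jar A) = (2/6)(1/5)(4/4) = 1/15; P(data | jar B) = (4/9)(3/8)(5/7) = 5/42; P(data | jar C) = (6/8)(5/7)(2/6) = 5/28; P(data | jar D) = (3/10)(2/9)(7/8) = 7/120.
Weighting by the prior gives 1/2 · 1/15 = 1/30, 1/4 · 5/42 = 5/168, 1/8 · 5/28 = 5/224, 1/8 · 7/120 = 7/960; with total 89/960.
Dividing through by the total gives posterior P(jar A | data) = 32/89, P(jar B | data) = 200/623, P(jar C | data) = 150/623, P(jar D | data) = 7/89.
So P(black next | data) = Σ P(black next | H) P(H | data) = (0)(32/89) + (1/3)(200/623) + (4/5)(150/623) + (1/7)(7/89) = 83/267.

0.311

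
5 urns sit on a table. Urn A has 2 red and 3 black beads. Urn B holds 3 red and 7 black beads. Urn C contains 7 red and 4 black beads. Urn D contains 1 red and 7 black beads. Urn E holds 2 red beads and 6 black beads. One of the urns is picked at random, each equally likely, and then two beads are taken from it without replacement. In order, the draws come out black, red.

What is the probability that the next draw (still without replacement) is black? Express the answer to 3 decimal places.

0.677

Compute the likelihood of the observed sequence for each case: P(data | urn A) = (3/5)(2/4) = 0.3; P(data | urn B) = (7/10)(3/9) = 0.23333; P(data | urn C) = (4/11)(7/10) = 0.25455; P(data | urn D) = (7/8)(1/7) = 0.125; P(data | urn E) = (6/8)(2/7) = 0.21429.
The prior-weighted likelihoods are 1/5 · 0.3 = 0.06, 1/5 · 0.23333 = 0.046667, 1/5 · 0.25455 = 0.050909, 1/5 · 0.125 = 0.025, 1/5 · 0.21429 = 0.042857; summing to 0.22543.
Dividing through by the total gives posterior P(urn A | data) = 0.26615, P(urn B | data) = 0.20701, P(urn C | data) = 0.22583, P(urn D | data) = 0.1109, P(urn E | data) = 0.19011.
Averaging over the posterior, P(black next | data) = (2/3)(0.26615) + (3/4)(0.20701) + (1/3)(0.22583) + (1)(0.1109) + (5/6)(0.19011) = 0.67729.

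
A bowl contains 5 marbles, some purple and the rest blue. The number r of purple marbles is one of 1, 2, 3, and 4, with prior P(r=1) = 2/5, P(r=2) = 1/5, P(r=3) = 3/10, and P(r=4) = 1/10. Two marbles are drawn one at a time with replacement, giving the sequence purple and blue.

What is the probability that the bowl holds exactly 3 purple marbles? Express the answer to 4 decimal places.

0.3600

For each hypothesis, P(data | H) works out to: P(data | r = 1) = (1/5)(4/5) = 4/25; P(data | r = 2) = (2/5)(3/5) = 6/25; P(data | r = 3) = (3/5)(2/5) = 6/25; P(data | r = 4) = (4/5)(1/5) = 4/25.
The prior-weighted likelihoods are 2/5 · 4/25 = 8/125, 1/5 · 6/25 = 6/125, 3/10 · 6/25 = 9/125, 1/10 · 4/25 = 2/125; with total 1/5.
By Bayes' rule, P(r = 3 | data) = (9/125) / (1/5) = 9/25.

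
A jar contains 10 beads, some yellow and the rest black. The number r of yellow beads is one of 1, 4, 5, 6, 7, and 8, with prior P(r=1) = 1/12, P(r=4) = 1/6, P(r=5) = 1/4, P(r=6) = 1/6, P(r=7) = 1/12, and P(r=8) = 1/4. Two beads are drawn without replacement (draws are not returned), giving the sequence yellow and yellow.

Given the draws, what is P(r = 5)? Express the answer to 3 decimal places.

Under each hypothesis, the probability of the observed sequence is: P(data | r = 1) = (1/10)(0/9) = 0; P(data | r = 4) = (4/10)(3/9) = 2/15; P(data | r = 5) = (5/10)(4/9) = 2/9; P(data | r = 6) = (6/10)(5/9) = 1/3; P(data | r = 7) = (7/10)(6/9) = 7/15; P(data | r = 8) = (8/10)(7/9) = 28/45.
Multiplying each by its prior: 1/12 · 0 = 0, 1/6 · 2/15 = 1/45, 1/4 · 2/9 = 1/18, 1/6 · 1/3 = 1/18, 1/12 · 7/15 = 7/180, 1/4 · 28/45 = 7/45; with total 59/180.
Therefore the posterior P(r = 5 | data) = (1/18) / (59/180) = 10/59.

0.169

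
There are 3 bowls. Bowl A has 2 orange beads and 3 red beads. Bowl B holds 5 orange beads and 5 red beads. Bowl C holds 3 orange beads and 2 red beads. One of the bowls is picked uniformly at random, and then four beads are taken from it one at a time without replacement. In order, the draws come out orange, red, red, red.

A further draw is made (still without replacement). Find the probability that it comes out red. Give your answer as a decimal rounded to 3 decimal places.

0.124

The likelihood of the observed sequence under each hypothesis: P(data | bowl A) = (2/5)(3/4)(2/3)(1/2) = 0.1; P(data | bowl B) = (5/10)(5/9)(4/8)(3/7) = 0.059524; P(data | bowl C) = (3/5)(2/4)(1/3)(0/2) = 0.
Multiplying each by its prior: 1/3 · 0.1 = 0.033333, 1/3 · 0.059524 = 0.019841, 1/3 · 0 = 0; with total 0.053175.
The posterior is then P(bowl A | data) = 0.62687, P(bowl B | data) = 0.37313, P(bowl C | data) = 0.
Averaging over the posterior, P(red next | data) = (0)(0.62687) + (1/3)(0.37313) = 0.12438.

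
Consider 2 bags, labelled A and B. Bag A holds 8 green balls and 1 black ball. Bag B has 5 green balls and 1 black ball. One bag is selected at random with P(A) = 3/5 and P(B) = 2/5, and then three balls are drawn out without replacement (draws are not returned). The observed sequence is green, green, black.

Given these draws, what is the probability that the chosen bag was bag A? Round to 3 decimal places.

Compute the likelihood of the observed sequence for each case: P(data | bag A) = (8/9)(7/8)(1/7) = 1/9; P(data | bag B) = (5/6)(4/5)(1/4) = 1/6.
Weighting by the prior gives 3/5 · 1/9 = 1/15, 2/5 · 1/6 = 1/15; with total 2/15.
Hence P(bag A | data) = (1/15) / (2/15) = 1/2.

0.500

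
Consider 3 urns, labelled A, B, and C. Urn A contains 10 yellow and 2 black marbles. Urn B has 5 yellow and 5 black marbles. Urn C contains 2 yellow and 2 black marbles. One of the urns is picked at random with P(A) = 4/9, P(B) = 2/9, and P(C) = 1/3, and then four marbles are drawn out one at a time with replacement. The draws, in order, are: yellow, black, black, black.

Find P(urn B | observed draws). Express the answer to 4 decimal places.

0.3812

For each hypothesis, P(data | H) works out to: P(data | urn A) = (10/12)(2/12)(2/12)(2/12) = 0.003858; P(data | urn B) = (5/10)(5/10)(5/10)(5/10) = 0.0625; P(data | urn C) = (2/4)(2/4)(2/4)(2/4) = 0.0625.
Weighting by the prior gives 4/9 · 0.003858 = 0.0017147, 2/9 · 0.0625 = 0.013889, 1/3 · 0.0625 = 0.020833; with total 0.036437.
Hence P(urn B | data) = (0.013889) / (0.036437) = 0.38118.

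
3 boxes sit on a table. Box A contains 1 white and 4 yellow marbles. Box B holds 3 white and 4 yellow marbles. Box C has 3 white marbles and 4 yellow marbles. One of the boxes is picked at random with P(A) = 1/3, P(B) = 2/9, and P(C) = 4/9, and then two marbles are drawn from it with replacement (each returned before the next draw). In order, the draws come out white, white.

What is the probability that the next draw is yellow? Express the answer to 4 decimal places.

0.5939

Under each hypothesis, the probability of the observed sequence is: P(data | box A) = (1/5)(1/5) = 0.04; P(data | box B) = (3/7)(3/7) = 0.18367; P(data | box C) = (3/7)(3/7) = 0.18367.
Multiplying each by its prior: 1/3 · 0.04 = 0.013333, 2/9 · 0.18367 = 0.040816, 4/9 · 0.18367 = 0.081633; these sum to 0.13578.
Dividing through by the total gives posterior P(box A | data) = 0.098196, P(box B | data) = 0.3006, P(box C | data) = 0.6012.
Averaging over the posterior, P(yellow next | data) = (4/5)(0.098196) + (4/7)(0.3006) + (4/7)(0.6012) = 0.59387.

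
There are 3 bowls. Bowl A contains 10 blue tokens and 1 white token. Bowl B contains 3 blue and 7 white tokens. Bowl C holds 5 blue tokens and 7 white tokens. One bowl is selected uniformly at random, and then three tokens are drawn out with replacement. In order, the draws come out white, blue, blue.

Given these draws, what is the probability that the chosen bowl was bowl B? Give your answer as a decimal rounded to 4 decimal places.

0.2632

For each hypothesis, P(data | H) works out to: P(data | bowl A) = (1/11)(10/11)(10/11) = 0.075131; P(data | bowl B) = (7/10)(3/10)(3/10) = 0.063; P(data | bowl C) = (7/12)(5/12)(5/12) = 0.10127.
Weighting by the prior gives 1/3 · 0.075131 = 0.025044, 1/3 · 0.063 = 0.021, 1/3 · 0.10127 = 0.033758; with total 0.079802.
Therefore the posterior P(bowl B | data) = (0.021) / (0.079802) = 0.26315.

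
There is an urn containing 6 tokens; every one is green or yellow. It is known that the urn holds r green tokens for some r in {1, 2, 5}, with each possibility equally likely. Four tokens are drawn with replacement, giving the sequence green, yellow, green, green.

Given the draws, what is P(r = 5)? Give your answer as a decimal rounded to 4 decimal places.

0.7716

For each hypothesis, P(data | H) works out to: P(data | r = 1) = (1/6)(5/6)(1/6)(1/6) = 0.003858; P(data | r = 2) = (2/6)(4/6)(2/6)(2/6) = 0.024691; P(data | r = 5) = (5/6)(1/6)(5/6)(5/6) = 0.096451.
Multiplying each by its prior: 1/3 · 0.003858 = 0.001286, 1/3 · 0.024691 = 0.0082305, 1/3 · 0.096451 = 0.03215; summing to 0.041667.
Therefore the posterior P(r = 5 | data) = (0.03215) / (0.041667) = 0.7716.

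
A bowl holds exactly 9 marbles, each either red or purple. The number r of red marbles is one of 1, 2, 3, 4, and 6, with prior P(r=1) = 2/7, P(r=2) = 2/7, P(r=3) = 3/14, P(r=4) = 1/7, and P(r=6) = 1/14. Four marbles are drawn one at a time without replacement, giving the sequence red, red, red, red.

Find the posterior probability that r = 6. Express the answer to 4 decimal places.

0.8824

Under each hypothesis, the probability of the observed sequence is: P(data | r = 1) = (1/9)(0/8) = 0; P(data | r = 2) = (2/9)(1/8)(0/7) = 0; P(data | r = 3) = (3/9)(2/8)(1/7)(0/6) = 0; P(data | r = 4) = (4/9)(3/8)(2/7)(1/6) = 0.0079365; P(data | r = 6) = (6/9)(5/8)(4/7)(3/6) = 0.11905.
Weighting by the prior gives 2/7 · 0 = 0, 2/7 · 0 = 0, 3/14 · 0 = 0, 1/7 · 0.0079365 = 0.0011338, 1/14 · 0.11905 = 0.0085034; with total 0.0096372.
Hence P(r = 6 | data) = (0.0085034) / (0.0096372) = 0.88235.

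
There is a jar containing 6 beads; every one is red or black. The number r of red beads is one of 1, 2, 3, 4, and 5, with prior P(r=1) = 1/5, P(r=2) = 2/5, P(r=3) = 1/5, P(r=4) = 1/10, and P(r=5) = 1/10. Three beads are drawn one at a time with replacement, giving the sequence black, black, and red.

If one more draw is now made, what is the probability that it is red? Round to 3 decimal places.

0.367

The likelihood of the observed sequence under each hypothesis: P(data | r = 1) = (5/6)(5/6)(1/6) = 0.11574; P(data | r = 2) = (4/6)(4/6)(2/6) = 0.14815; P(data | r = 3) = (3/6)(3/6)(3/6) = 0.125; P(data | r = 4) = (2/6)(2/6)(4/6) = 0.074074; P(data | r = 5) = (1/6)(1/6)(5/6) = 0.023148.
The prior-weighted likelihoods are 1/5 · 0.11574 = 0.023148, 2/5 · 0.14815 = 0.059259, 1/5 · 0.125 = 0.025, 1/10 · 0.074074 = 0.0074074, 1/10 · 0.023148 = 0.0023148; summing to 0.11713.
The posterior is then P(r = 1 | data) = 0.19763, P(r = 2 | data) = 0.50593, P(r = 3 | data) = 0.21344, P(r = 4 | data) = 0.063241, P(r = 5 | data) = 0.019763.
Averaging over the posterior, P(red next | data) = (1/6)(0.19763) + (1/3)(0.50593) + (1/2)(0.21344) + (2/3)(0.063241) + (5/6)(0.019763) = 0.36693.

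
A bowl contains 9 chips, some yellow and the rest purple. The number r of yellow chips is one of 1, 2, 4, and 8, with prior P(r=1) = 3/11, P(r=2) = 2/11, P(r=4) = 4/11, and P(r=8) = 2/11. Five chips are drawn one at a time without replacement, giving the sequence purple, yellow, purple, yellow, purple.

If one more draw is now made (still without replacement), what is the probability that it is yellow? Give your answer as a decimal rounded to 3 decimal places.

For each hypothesis, P(data | H) works out to: P(data | r = 1) = (8/9)(1/8)(7/7)(0/6) = 0; P(data | r = 2) = (7/9)(2/8)(6/7)(1/6)(5/5) = 0.027778; P(data | r = 4) = (5/9)(4/8)(4/7)(3/6)(3/5) = 0.047619; P(data | r = 8) = (1/9)(8/8)(0/7) = 0.
The prior-weighted likelihoods are 3/11 · 0 = 0, 2/11 · 0.027778 = 0.0050505, 4/11 · 0.047619 = 0.017316, 2/11 · 0 = 0; with total 0.022367.
The posterior is then P(r = 1 | data) = 0, P(r = 2 | data) = 0.22581, P(r = 4 | data) = 0.77419, P(r = 8 | data) = 0.
Averaging over the posterior, P(yellow next | data) = (0)(0.22581) + (1/2)(0.77419) = 0.3871.

0.387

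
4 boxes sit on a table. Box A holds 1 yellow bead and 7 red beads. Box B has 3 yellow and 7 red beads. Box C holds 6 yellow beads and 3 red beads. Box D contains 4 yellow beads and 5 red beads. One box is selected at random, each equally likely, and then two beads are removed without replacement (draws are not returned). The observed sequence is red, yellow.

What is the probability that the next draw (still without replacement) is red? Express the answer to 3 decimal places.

For each hypothesis, P(data | H) works out to: P(data | box A) = (7/8)(1/7) = 0.125; P(data | box B) = (7/10)(3/9) = 0.23333; P(data | box C) = (3/9)(6/8) = 0.25; P(data | box D) = (5/9)(4/8) = 0.27778.
Multiplying each by its prior: 1/4 · 0.125 = 0.03125, 1/4 · 0.23333 = 0.058333, 1/4 · 0.25 = 0.0625, 1/4 · 0.27778 = 0.069444; with total 0.22153.
Dividing through by the total gives posterior P(box A | data) = 0.14107, P(box B | data) = 0.26332, P(box C | data) = 0.28213, P(box D | data) = 0.31348.
Averaging over the posterior, P(red next | data) = (1)(0.14107) + (3/4)(0.26332) + (2/7)(0.28213) + (4/7)(0.31348) = 0.5983.

0.598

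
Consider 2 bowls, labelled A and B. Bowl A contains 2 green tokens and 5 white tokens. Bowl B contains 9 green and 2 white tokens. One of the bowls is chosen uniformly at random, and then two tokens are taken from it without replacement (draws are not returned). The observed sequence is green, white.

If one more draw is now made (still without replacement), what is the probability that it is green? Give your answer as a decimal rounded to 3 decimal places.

0.481

For each hypothesis, P(data | H) works out to: P(data | bowl A) = (2/7)(5/6) = 0.2381; P(data | bowl B) = (9/11)(2/10) = 0.16364.
Multiplying each by its prior: 1/2 · 0.2381 = 0.11905, 1/2 · 0.16364 = 0.081818; these sum to 0.20087.
Normalising, the posterior is P(bowl A | data) = 0.59267, P(bowl B | data) = 0.40733.
So P(green next | data) = Σ P(green next | H) P(H | data) = (1/5)(0.59267) + (8/9)(0.40733) = 0.4806.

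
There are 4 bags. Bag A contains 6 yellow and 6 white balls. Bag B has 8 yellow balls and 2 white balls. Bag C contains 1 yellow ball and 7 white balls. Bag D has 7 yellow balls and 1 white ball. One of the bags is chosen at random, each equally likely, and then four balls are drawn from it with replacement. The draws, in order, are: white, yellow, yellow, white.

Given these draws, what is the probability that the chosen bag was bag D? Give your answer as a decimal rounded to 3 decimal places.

0.107

Compute the likelihood of the observed sequence for each case: P(data | bag A) = (6/12)(6/12)(6/12)(6/12) = 0.0625; P(data | bag B) = (2/10)(8/10)(8/10)(2/10) = 0.0256; P(data | bag C) = (7/8)(1/8)(1/8)(7/8) = 0.011963; P(data | bag D) = (1/8)(7/8)(7/8)(1/8) = 0.011963.
Multiplying each by its prior: 1/4 · 0.0625 = 0.015625, 1/4 · 0.0256 = 0.0064, 1/4 · 0.011963 = 0.0029907, 1/4 · 0.011963 = 0.0029907; with total 0.028006.
By Bayes' rule, P(bag D | data) = (0.0029907) / (0.028006) = 0.10679.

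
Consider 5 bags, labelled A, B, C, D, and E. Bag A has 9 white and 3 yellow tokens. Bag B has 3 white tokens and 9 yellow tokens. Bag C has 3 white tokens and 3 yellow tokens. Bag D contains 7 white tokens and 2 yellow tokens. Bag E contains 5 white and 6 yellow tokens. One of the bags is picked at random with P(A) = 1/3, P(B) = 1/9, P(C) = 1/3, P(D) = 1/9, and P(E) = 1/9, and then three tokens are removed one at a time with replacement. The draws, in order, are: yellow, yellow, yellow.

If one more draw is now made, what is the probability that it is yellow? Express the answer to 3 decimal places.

0.596

For each hypothesis, P(data | H) works out to: P(data | bag A) = (3/12)(3/12)(3/12) = 0.015625; P(data | bag B) = (9/12)(9/12)(9/12) = 0.42188; P(data | bag C) = (3/6)(3/6)(3/6) = 0.125; P(data | bag D) = (2/9)(2/9)(2/9) = 0.010974; P(data | bag E) = (6/11)(6/11)(6/11) = 0.16228.
Weighting by the prior gives 1/3 · 0.015625 = 0.0052083, 1/9 · 0.42188 = 0.046875, 1/3 · 0.125 = 0.041667, 1/9 · 0.010974 = 0.0012193, 1/9 · 0.16228 = 0.018032; summing to 0.113.
The posterior is then P(bag A | data) = 0.046091, P(bag B | data) = 0.41482, P(bag C | data) = 0.36873, P(bag D | data) = 0.01079, P(bag E | data) = 0.15957.
The predictive probability is P(yellow next | data) = (1/4)(0.046091) + (3/4)(0.41482) + (1/2)(0.36873) + (2/9)(0.01079) + (6/11)(0.15957) = 0.59644.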